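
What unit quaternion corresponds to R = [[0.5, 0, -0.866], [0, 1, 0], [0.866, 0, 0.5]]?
0.866 - 0.5j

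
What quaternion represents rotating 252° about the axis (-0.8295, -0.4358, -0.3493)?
-0.5878 - 0.6711i - 0.3526j - 0.2826k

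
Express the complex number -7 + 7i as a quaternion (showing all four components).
-7 + 7i + 0j + 0k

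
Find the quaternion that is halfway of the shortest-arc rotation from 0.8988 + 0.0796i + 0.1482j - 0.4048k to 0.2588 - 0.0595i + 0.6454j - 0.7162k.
0.6444 + 0.0112i + 0.4418j - 0.624k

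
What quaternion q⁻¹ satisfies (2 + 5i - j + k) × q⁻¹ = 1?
0.0645 - 0.1613i + 0.0323j - 0.0323k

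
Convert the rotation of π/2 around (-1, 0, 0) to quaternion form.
0.7071 - 0.7071i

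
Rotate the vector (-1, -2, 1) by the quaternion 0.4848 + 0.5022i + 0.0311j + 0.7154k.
(2.099, -0.111, -1.258)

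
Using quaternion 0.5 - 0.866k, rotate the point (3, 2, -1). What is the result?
(0.232, -3.598, -1)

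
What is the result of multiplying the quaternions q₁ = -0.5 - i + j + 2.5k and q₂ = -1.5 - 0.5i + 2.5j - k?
0.25 - 5.5i - 5j - 5.25k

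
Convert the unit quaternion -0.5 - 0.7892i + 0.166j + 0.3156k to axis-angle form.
axis = (-0.9113, 0.1917, 0.3644), θ = 4π/3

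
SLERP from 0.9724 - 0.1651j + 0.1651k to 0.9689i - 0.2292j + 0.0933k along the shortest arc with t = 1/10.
0.9534 + 0.1467i - 0.1966j + 0.176k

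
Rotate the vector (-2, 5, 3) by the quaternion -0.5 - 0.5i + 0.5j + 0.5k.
(-3, 2, 5)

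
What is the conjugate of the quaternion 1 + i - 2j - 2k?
1 - i + 2j + 2k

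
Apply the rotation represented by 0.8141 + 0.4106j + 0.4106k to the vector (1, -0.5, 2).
(1.997, 1.012, 0.488)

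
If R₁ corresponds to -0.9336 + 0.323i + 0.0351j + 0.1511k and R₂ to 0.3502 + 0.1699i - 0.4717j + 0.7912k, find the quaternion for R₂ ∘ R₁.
-0.4848 - 0.1445i + 0.6826j - 0.5274k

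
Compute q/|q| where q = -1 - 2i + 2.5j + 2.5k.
-0.239 - 0.4781i + 0.5976j + 0.5976k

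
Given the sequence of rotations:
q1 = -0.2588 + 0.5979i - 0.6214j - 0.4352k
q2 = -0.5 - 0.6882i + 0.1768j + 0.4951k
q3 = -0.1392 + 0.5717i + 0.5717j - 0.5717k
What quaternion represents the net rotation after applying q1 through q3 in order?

q2 · q1 = 0.8662 + 0.1099i + 0.2615j + 0.4114k
q3 · q2 · q1 = -0.0977 + 0.8646i + 0.1608j - 0.4658k
-0.0977 + 0.8646i + 0.1608j - 0.4658k


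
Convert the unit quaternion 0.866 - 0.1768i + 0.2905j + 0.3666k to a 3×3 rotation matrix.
[[0.5624, -0.7377, 0.3735], [0.5322, 0.6687, 0.5192], [-0.6328, -0.0932, 0.7687]]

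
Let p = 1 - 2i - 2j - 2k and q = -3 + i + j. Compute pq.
1 + 9i + 5j + 6k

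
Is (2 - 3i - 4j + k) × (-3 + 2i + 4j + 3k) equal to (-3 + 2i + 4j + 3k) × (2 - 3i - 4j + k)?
No: pq = 13 - 3i + 31j - k ≠ 13 + 29i + 9j + 7k = qp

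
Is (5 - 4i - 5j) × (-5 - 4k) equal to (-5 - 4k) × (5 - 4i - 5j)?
No: pq = -25 + 40i + 9j - 20k ≠ -25 + 41j - 20k = qp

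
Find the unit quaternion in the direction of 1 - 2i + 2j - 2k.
0.2774 - 0.5547i + 0.5547j - 0.5547k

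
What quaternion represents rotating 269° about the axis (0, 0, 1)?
-0.7009 + 0.7133k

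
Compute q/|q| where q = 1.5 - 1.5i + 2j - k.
0.4867 - 0.4867i + 0.6489j - 0.3244k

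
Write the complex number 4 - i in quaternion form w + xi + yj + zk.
4 - i + 0j + 0k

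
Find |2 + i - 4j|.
√21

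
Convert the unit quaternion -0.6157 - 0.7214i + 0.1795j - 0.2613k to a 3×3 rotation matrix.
[[0.799, -0.5807, 0.156], [0.0628, -0.1774, -0.9821], [0.598, 0.7945, -0.1053]]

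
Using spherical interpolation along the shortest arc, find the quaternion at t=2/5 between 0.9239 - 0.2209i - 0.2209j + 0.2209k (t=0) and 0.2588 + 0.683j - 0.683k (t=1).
0.5808 - 0.174i - 0.5623j + 0.5623k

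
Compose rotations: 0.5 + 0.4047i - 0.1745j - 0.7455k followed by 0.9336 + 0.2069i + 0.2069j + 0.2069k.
0.5734 + 0.3631i + 0.1785j - 0.7124k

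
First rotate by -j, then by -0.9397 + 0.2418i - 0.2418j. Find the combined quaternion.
-0.2418 + 0.9397j - 0.2418k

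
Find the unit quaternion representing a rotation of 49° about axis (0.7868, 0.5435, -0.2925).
0.91 + 0.3263i + 0.2254j - 0.1213k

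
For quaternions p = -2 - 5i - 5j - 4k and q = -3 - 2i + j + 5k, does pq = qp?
No: pq = 21 - 2i + 46j - 13k ≠ 21 + 40i - 20j + 17k = qp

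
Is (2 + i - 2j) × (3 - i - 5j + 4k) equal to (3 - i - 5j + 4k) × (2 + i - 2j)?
No: pq = -3 - 7i - 20j + k ≠ -3 + 9i - 12j + 15k = qp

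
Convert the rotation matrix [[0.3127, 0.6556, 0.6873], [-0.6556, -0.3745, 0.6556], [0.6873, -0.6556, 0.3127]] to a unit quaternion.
0.5592 - 0.5862i - 0.5862k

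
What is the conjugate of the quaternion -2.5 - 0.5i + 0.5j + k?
-2.5 + 0.5i - 0.5j - k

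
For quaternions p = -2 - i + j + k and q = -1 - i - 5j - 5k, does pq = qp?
No: pq = 11 + 3i + 3j + 15k ≠ 11 + 3i + 15j + 3k = qp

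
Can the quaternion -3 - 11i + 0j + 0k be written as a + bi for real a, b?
Yes. The quaternion -3 - 11i has j- and k-coefficients y = z = 0, so it lies in the complex subalgebra spanned by 1 and i.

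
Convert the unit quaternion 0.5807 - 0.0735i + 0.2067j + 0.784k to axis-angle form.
axis = (-0.0903, 0.2539, 0.963), θ = 109°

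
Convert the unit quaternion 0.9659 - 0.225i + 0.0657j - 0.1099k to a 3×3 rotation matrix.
[[0.9672, 0.1827, 0.1764], [-0.2419, 0.8746, 0.4202], [-0.0775, -0.4491, 0.8901]]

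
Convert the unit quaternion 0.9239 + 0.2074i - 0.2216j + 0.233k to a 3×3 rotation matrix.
[[0.7932, -0.5225, -0.3128], [0.3386, 0.8054, -0.4865], [0.5061, 0.28, 0.8158]]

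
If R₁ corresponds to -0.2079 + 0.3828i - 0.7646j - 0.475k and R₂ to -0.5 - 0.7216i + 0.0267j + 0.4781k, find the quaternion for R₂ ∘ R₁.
0.6277 + 0.3115i + 0.217j + 0.6796k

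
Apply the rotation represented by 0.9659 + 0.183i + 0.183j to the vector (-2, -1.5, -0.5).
(-2.143, -1.357, -0.256)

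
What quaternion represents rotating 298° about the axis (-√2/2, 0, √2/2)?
-0.8572 - 0.3642i + 0.3642k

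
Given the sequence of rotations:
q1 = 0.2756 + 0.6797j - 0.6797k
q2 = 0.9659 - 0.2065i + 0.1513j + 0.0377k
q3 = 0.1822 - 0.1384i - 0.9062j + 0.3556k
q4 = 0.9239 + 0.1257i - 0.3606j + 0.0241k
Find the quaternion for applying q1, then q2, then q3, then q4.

q2 · q1 = 0.189 - 0.1854i + 0.5579j - 0.7865k
q3 · q2 · q1 = 0.794 + 0.4544i - 0.2444j - 0.3213k
q4 · q3 · q2 · q1 = 0.5961 + 0.6414i - 0.4608j - 0.1446k
0.5961 + 0.6414i - 0.4608j - 0.1446k


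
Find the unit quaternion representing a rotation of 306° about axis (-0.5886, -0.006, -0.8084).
-0.891 - 0.2672i - 0.0027j - 0.367k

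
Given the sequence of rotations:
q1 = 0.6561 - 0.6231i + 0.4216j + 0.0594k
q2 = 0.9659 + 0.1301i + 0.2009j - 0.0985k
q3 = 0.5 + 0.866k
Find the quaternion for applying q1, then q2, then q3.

q2 · q1 = 0.6359 - 0.463i + 0.5927j + 0.1728k
q3 · q2 · q1 = 0.1683 - 0.7448i - 0.1046j + 0.6371k
0.1683 - 0.7448i - 0.1046j + 0.6371k


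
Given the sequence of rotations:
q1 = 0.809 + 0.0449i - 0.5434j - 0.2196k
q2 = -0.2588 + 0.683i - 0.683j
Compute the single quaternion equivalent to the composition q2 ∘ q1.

q2 · q1 = -0.6112 + 0.6909i - 0.2619j - 0.2836k
-0.6112 + 0.6909i - 0.2619j - 0.2836k


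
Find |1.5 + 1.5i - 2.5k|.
3.279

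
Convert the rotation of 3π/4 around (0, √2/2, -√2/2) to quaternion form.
0.3827 + 0.6533j - 0.6533k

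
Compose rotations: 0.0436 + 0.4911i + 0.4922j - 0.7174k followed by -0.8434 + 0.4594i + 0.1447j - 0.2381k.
-0.5044 - 0.3808i - 0.1962j + 0.7497k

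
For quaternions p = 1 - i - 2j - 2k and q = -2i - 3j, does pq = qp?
No: pq = -8 - 8i + j - k ≠ -8 + 4i - 7j + k = qp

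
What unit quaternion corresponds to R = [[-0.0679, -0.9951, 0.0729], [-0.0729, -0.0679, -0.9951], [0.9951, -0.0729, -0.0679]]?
0.4462 + 0.5167i - 0.5167j + 0.5167k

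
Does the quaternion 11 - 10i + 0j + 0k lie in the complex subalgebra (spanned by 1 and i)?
Yes. The quaternion 11 - 10i has j- and k-coefficients y = z = 0, so it lies in the complex subalgebra spanned by 1 and i.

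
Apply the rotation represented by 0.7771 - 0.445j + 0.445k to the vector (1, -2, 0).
(1.591, -0.516, 1.484)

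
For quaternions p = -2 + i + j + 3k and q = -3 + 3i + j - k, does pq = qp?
No: pq = 5 - 13i + 5j - 9k ≠ 5 - 5i - 15j - 5k = qp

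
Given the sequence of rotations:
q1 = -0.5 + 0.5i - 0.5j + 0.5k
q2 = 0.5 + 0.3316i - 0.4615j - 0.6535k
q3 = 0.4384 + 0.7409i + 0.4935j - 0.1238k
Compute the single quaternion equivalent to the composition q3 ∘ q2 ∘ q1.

q2 · q1 = -0.3198 - 0.4733i - 0.5118j + 0.6417k
q3 · q2 · q1 = 0.5425 - 0.1911i - 0.799j + 0.1753k
0.5425 - 0.1911i - 0.799j + 0.1753k


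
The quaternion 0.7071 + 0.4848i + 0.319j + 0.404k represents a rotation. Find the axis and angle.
axis = (0.6856, 0.4511, 0.5713), θ = π/2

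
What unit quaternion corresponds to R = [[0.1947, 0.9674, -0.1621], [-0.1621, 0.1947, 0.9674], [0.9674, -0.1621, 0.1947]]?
0.6293 - 0.4487i - 0.4487j - 0.4487k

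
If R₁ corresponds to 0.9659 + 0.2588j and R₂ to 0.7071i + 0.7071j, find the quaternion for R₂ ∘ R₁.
-0.183 + 0.683i + 0.683j + 0.183k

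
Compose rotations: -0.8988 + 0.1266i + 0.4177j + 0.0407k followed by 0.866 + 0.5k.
-0.7987 - 0.0992i + 0.425j - 0.4142k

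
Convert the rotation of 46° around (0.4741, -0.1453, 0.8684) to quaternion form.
0.9205 + 0.1852i - 0.0568j + 0.3393k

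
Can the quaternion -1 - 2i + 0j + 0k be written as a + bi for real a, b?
Yes. The quaternion -1 - 2i has j- and k-coefficients y = z = 0, so it lies in the complex subalgebra spanned by 1 and i.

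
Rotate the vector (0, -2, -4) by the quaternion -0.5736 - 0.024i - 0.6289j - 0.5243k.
(-1.844, -3.426, -2.205)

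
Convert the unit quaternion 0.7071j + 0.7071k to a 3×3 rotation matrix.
[[-1, 0, 0], [0, 0, 1], [0, 1, 0]]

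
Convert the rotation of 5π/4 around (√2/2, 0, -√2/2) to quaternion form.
-0.3827 + 0.6533i - 0.6533k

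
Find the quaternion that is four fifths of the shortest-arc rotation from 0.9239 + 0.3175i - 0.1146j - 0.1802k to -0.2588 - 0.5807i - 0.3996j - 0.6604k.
0.4796 + 0.6057i + 0.3276j + 0.5438k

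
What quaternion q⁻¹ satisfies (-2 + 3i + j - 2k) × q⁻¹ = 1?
-0.1111 - 0.1667i - 0.0556j + 0.1111k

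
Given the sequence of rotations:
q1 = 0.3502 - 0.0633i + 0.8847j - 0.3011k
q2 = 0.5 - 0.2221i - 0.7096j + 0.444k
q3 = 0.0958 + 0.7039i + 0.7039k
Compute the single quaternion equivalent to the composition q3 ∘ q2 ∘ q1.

q2 · q1 = 0.9225 - 0.2886i + 0.0989j - 0.2365k
q3 · q2 · q1 = 0.458 + 0.5521i - 0.0272j + 0.6963k
0.458 + 0.5521i - 0.0272j + 0.6963k


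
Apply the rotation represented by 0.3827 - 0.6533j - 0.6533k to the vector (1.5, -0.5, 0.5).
(-1.561, -0.396, 0.396)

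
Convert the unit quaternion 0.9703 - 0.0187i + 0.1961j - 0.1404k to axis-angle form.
axis = (-0.0773, 0.8107, -0.5804), θ = 28°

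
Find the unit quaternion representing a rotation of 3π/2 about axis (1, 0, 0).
-0.7071 + 0.7071i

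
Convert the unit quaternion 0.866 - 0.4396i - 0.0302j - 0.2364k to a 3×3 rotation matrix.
[[0.8864, 0.436, 0.1555], [-0.3829, 0.5017, 0.7757], [0.2601, -0.7471, 0.6117]]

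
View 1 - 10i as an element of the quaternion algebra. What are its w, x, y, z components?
1 - 10i + 0j + 0k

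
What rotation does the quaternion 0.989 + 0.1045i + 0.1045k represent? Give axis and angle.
axis = (√2/2, 0, √2/2), θ = 17°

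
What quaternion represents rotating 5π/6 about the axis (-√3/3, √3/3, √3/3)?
0.2588 - 0.5577i + 0.5577j + 0.5577k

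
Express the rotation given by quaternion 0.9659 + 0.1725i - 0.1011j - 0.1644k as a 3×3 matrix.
[[0.9255, 0.2827, -0.252], [-0.3525, 0.8864, -0.3], [0.1386, 0.3665, 0.92]]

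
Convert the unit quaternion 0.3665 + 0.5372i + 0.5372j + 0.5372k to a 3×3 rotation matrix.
[[-0.1543, 0.1834, 0.9709], [0.9709, -0.1543, 0.1834], [0.1834, 0.9709, -0.1543]]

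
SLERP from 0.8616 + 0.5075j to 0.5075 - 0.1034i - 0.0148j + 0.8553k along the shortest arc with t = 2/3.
0.7335 - 0.0781i + 0.195j + 0.6464k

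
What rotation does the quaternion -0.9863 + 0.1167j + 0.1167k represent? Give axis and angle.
axis = (0, √2/2, √2/2), θ = 341°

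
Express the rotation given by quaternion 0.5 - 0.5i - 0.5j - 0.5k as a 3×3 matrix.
[[0, 1, 0], [0, 0, 1], [1, 0, 0]]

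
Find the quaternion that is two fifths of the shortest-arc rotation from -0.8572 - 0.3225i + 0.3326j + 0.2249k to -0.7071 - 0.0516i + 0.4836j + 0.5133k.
-0.817 - 0.2191i + 0.4032j + 0.3493k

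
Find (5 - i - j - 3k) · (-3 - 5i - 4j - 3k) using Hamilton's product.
-33 - 31i - 5j - 7k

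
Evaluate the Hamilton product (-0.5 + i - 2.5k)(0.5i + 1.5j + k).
2 + 3.5i - 3j + k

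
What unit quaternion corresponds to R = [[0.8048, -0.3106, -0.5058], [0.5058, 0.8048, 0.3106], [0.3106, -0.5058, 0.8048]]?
0.9239 - 0.2209i - 0.2209j + 0.2209k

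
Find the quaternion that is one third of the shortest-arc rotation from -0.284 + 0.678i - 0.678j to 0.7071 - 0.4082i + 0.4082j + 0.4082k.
-0.4535 + 0.6216i - 0.6216j - 0.147k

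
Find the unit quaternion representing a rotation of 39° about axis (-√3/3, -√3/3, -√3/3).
0.9426 - 0.1927i - 0.1927j - 0.1927k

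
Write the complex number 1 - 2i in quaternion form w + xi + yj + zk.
1 - 2i + 0j + 0k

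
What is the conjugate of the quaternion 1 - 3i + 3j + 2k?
1 + 3i - 3j - 2k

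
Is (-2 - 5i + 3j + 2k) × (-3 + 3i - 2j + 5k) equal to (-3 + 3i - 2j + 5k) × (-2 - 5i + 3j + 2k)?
No: pq = 17 + 28i + 26j - 15k ≠ 17 - 10i - 36j - 17k = qp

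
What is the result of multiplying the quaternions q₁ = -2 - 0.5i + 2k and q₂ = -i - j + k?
-2.5 + 4i + 0.5j - 1.5k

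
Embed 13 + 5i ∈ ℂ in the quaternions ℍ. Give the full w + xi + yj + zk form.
13 + 5i + 0j + 0k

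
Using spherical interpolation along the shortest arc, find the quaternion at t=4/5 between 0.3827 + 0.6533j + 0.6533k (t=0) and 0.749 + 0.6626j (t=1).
0.7058 + 0.6937j + 0.1439k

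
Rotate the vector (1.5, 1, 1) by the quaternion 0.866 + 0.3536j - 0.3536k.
(1.975, -0.419, -0.419)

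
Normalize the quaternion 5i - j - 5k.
0.7001i - 0.14j - 0.7001k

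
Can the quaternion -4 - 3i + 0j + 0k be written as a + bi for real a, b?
Yes. The quaternion -4 - 3i has j- and k-coefficients y = z = 0, so it lies in the complex subalgebra spanned by 1 and i.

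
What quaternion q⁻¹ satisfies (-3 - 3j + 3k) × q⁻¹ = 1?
-0.1111 + 0.1111j - 0.1111k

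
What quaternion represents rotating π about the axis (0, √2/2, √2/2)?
0.7071j + 0.7071k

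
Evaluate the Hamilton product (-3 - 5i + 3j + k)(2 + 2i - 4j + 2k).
14 - 6i + 30j + 10k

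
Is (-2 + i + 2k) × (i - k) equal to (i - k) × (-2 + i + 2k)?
No: pq = 1 - 2i + 3j + 2k ≠ 1 - 2i - 3j + 2k = qp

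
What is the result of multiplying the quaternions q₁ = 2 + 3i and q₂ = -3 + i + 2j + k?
-9 - 7i + j + 8k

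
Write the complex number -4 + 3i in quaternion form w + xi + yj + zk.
-4 + 3i + 0j + 0k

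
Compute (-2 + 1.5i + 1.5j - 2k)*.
-2 - 1.5i - 1.5j + 2k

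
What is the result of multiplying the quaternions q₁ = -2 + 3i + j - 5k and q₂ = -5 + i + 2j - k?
-8i - 11j + 32k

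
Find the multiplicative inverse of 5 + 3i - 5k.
0.0847 - 0.0508i + 0.0847k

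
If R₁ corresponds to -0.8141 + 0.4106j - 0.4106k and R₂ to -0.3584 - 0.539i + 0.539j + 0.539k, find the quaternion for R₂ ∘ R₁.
0.2918 - 0.0038i - 0.8073j - 0.513k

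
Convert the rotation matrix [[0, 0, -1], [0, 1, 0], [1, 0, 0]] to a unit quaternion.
0.7071 - 0.7071j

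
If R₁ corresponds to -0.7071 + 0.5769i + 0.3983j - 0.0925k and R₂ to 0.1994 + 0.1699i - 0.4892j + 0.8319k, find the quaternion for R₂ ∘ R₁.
0.0328 - 0.2912i + 0.921j - 0.2568k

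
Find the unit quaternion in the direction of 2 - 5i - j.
0.3651 - 0.9129i - 0.1826j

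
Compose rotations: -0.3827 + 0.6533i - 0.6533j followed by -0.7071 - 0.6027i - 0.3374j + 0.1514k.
0.4439 - 0.1324i + 0.69j + 0.5562k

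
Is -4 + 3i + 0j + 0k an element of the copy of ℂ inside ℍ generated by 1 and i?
Yes. The quaternion -4 + 3i has j- and k-coefficients y = z = 0, so it lies in the complex subalgebra spanned by 1 and i.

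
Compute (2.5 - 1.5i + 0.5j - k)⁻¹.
0.2564 + 0.1538i - 0.0513j + 0.1026k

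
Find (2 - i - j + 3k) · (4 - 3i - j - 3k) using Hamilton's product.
13 - 4i - 18j + 4k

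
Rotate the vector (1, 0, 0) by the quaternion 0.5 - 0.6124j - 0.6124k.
(-0.5, -0.612, 0.612)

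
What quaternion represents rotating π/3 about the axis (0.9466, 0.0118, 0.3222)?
0.866 + 0.4733i + 0.0059j + 0.1611k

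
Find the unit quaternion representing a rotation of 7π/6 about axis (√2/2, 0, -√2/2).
-0.2588 + 0.683i - 0.683k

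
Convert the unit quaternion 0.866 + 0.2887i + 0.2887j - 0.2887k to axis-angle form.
axis = (√3/3, √3/3, -√3/3), θ = π/3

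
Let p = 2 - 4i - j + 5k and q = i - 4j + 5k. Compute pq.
-25 + 17i + 17j + 27k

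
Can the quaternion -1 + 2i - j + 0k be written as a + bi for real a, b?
No. The quaternion -1 + 2i - j has j-coefficient y = -1 and k-coefficient z = 0, not both zero, so it does not lie in the complex subalgebra spanned by 1 and i.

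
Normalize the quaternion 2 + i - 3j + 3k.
0.417 + 0.2085i - 0.6255j + 0.6255k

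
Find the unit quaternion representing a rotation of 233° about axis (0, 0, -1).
-0.4462 - 0.8949k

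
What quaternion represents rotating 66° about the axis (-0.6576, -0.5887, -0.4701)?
0.8387 - 0.3582i - 0.3206j - 0.256k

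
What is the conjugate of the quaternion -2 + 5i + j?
-2 - 5i - j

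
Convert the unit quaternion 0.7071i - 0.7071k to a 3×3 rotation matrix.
[[0, 0, -1], [0, -1, 0], [-1, 0, 0]]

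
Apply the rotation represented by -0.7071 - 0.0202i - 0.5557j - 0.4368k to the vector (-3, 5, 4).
(0.235, 2.995, 6.401)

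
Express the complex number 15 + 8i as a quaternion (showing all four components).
15 + 8i + 0j + 0k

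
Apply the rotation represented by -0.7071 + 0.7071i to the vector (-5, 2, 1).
(-5, 1, -2)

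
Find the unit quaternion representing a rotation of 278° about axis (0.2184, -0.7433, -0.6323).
-0.7547 + 0.1433i - 0.4876j - 0.4148k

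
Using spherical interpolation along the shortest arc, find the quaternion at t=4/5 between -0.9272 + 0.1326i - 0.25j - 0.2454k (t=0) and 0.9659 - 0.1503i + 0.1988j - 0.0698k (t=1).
-0.9662 + 0.148i - 0.2109j + 0.0063k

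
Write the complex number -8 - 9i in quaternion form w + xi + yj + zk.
-8 - 9i + 0j + 0k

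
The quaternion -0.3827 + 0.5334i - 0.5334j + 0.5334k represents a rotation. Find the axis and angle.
axis = (√3/3, -√3/3, √3/3), θ = 5π/4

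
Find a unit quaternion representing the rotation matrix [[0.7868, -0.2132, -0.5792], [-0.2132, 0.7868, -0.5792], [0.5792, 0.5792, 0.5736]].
0.887 + 0.3265i - 0.3265j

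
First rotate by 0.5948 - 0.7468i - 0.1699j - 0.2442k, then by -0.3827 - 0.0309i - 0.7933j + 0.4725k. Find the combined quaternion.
-0.2701 + 0.5414i - 0.7672j - 0.2127k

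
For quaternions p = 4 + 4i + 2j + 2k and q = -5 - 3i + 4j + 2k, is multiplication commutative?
No: pq = -20 - 36i - 8j + 20k ≠ -20 - 28i + 20j - 24k = qp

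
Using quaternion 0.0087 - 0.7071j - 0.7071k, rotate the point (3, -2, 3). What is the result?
(-3.061, 2.963, -1.963)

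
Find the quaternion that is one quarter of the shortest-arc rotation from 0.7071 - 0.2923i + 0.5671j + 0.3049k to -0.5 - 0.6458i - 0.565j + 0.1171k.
0.7359 - 0.044i + 0.6403j + 0.2158k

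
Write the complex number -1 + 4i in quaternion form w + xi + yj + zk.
-1 + 4i + 0j + 0k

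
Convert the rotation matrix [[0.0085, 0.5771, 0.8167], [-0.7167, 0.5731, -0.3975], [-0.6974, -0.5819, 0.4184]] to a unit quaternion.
0.7071 - 0.0652i + 0.5353j - 0.4574k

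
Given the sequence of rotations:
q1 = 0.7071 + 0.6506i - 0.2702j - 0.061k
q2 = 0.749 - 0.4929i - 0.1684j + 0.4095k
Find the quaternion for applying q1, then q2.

q2 · q1 = 0.8298 + 0.2597i - 0.0851j + 0.4866k
0.8298 + 0.2597i - 0.0851j + 0.4866k


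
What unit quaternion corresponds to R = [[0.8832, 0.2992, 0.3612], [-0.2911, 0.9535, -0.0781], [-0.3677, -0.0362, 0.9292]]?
0.9703 + 0.0108i + 0.1878j - 0.1521k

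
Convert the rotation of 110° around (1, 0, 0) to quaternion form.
0.5736 + 0.8192i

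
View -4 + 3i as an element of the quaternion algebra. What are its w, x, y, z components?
-4 + 3i + 0j + 0k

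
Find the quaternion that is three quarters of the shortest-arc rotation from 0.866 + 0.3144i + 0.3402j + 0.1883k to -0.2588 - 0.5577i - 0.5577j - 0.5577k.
0.4438 + 0.5263i + 0.5335j + 0.4914k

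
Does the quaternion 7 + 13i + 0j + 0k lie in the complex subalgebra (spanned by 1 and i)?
Yes. The quaternion 7 + 13i has j- and k-coefficients y = z = 0, so it lies in the complex subalgebra spanned by 1 and i.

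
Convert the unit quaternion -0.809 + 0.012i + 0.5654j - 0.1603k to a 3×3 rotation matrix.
[[0.3093, -0.2458, -0.9187], [0.2729, 0.9483, -0.1619], [0.911, -0.2007, 0.3604]]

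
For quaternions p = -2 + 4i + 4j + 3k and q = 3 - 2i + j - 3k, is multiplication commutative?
No: pq = 7 + i + 16j + 27k ≠ 7 + 31i + 4j + 3k = qp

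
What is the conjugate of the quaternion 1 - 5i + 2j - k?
1 + 5i - 2j + k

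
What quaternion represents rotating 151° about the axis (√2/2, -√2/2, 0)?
0.2504 + 0.6846i - 0.6846j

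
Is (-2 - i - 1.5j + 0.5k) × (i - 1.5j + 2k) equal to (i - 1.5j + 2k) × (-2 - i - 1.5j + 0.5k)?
No: pq = -2.25 - 4.25i + 5.5j - k ≠ -2.25 + 0.25i + 0.5j - 7k = qp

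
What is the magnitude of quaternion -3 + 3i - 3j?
√27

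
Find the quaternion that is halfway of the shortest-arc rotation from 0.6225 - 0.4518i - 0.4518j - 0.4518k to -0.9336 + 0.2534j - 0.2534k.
0.8751 - 0.2541i - 0.3966j - 0.1116k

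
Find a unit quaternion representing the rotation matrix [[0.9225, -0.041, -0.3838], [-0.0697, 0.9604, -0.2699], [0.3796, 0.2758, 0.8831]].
0.9703 + 0.1406i - 0.1967j - 0.0074k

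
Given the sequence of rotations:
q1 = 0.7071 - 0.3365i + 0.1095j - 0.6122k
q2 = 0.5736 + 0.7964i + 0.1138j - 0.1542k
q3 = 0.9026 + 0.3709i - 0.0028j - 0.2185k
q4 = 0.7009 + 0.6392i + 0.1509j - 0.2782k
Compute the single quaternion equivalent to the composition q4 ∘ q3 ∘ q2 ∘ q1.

q2 · q1 = 0.5667 + 0.3173i + 0.6827j - 0.3347k
q3 · q2 · q1 = 0.3226 + 0.6467i + 0.6694j - 0.1718k
q4 · q3 · q2 · q1 = -0.3361 + 0.8198i + 0.4478j + 0.1201k
-0.3361 + 0.8198i + 0.4478j + 0.1201k


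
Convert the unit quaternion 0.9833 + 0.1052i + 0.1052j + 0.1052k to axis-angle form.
axis = (√3/3, √3/3, √3/3), θ = 21°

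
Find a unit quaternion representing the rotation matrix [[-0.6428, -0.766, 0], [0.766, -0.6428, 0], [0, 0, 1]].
0.4226 + 0.9063k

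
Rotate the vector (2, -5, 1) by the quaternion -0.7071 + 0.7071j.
(-1, -5, 2)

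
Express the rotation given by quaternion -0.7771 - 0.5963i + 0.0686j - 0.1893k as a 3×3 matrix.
[[0.9189, -0.376, 0.1191], [0.2124, 0.2172, -0.9527], [0.3324, 0.9008, 0.2794]]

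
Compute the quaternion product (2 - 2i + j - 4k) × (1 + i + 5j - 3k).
-13 + 17i + j - 21k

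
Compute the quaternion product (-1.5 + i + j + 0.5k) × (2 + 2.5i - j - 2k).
-3.5 - 3.25i + 6.75j + 0.5k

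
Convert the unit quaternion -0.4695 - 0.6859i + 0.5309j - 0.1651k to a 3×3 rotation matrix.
[[0.3818, -0.8833, -0.272], [-0.5733, 0.0046, -0.8194], [0.725, 0.4688, -0.5046]]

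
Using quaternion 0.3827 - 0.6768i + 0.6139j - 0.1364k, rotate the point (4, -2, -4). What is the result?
(-0.329, -5.237, 2.909)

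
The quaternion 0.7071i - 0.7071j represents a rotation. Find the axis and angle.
axis = (√2/2, -√2/2, 0), θ = π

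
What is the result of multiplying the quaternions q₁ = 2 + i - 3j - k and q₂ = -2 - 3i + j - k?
1 - 4i + 12j - 8k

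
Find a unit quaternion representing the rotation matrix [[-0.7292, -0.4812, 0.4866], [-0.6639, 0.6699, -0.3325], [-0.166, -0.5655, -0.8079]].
0.1822 - 0.3197i + 0.8954j - 0.2507k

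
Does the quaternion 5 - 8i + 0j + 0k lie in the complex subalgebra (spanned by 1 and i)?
Yes. The quaternion 5 - 8i has j- and k-coefficients y = z = 0, so it lies in the complex subalgebra spanned by 1 and i.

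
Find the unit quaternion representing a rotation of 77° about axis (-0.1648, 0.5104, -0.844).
0.7826 - 0.1026i + 0.3177j - 0.5254k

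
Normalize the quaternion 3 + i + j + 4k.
0.5774 + 0.1925i + 0.1925j + 0.7698k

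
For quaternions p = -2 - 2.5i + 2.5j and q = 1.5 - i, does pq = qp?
No: pq = -5.5 - 1.75i + 3.75j + 2.5k ≠ -5.5 - 1.75i + 3.75j - 2.5k = qp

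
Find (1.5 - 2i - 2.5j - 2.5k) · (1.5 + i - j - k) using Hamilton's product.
-0.75 - 1.5i - 9.75j - 0.75k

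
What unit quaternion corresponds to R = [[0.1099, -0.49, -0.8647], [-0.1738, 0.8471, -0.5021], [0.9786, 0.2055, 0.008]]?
0.7009 + 0.2524i - 0.6575j + 0.1128k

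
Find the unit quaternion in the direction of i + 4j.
0.2425i + 0.9701j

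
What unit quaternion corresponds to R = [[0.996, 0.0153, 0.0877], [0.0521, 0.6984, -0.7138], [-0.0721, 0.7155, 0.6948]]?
0.9205 + 0.3882i + 0.0434j + 0.01k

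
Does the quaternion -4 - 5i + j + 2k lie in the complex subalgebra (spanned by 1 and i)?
No. The quaternion -4 - 5i + j + 2k has j-coefficient y = 1 and k-coefficient z = 2, not both zero, so it does not lie in the complex subalgebra spanned by 1 and i.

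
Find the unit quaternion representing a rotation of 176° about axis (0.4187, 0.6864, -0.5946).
0.0349 + 0.4184i + 0.686j - 0.5942k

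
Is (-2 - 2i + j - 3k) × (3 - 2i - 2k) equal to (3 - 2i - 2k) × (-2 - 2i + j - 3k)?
No: pq = -16 - 4i + 5j - 3k ≠ -16 + j - 7k = qp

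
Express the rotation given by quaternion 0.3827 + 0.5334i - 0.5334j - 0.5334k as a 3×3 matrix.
[[-0.1381, -0.1608, -0.9773], [-0.9773, -0.1381, 0.1608], [-0.1608, 0.9773, -0.1381]]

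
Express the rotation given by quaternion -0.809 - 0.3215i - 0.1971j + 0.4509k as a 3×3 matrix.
[[0.5157, 0.8563, 0.029], [-0.6028, 0.3867, -0.6979], [-0.6088, 0.3424, 0.7156]]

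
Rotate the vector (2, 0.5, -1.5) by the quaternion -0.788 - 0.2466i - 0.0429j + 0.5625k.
(1.496, -0.953, -1.832)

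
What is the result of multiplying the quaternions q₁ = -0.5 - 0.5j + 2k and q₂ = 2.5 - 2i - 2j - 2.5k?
2.75 + 6.25i - 4.25j + 5.25k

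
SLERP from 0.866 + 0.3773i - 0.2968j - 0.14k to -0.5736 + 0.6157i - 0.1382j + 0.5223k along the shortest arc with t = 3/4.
0.7724 - 0.402i + 0.0209j - 0.4913k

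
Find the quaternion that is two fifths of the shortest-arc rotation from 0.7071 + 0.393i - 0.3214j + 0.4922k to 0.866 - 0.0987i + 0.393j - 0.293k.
0.9497 + 0.2333i - 0.0322j + 0.2062k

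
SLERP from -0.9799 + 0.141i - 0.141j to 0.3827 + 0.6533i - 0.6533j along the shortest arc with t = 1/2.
-0.883 - 0.332i + 0.332j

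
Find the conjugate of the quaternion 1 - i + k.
1 + i - k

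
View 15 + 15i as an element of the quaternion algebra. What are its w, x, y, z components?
15 + 15i + 0j + 0k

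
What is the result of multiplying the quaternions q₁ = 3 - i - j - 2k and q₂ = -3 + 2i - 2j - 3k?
-15 + 8i - 10j + k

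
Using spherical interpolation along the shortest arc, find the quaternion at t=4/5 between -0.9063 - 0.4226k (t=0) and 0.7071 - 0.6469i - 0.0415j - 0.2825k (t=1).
-0.8203 + 0.5532i + 0.0355j + 0.141k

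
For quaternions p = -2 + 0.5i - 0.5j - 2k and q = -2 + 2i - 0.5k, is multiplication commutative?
No: pq = 2 - 4.75i - 2.75j + 6k ≠ 2 - 5.25i + 4.75j + 4k = qp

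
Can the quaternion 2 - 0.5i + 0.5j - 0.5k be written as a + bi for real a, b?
No. The quaternion 2 - 0.5i + 0.5j - 0.5k has j-coefficient y = 0.5 and k-coefficient z = -0.5, not both zero, so it does not lie in the complex subalgebra spanned by 1 and i.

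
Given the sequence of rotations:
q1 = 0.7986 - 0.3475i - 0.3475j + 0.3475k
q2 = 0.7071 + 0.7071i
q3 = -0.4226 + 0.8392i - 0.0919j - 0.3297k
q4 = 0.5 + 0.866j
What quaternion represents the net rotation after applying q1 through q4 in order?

q2 · q1 = 0.8104 + 0.319i - 0.4914j
q3 · q2 · q1 = -0.6553 + 0.3833i + 0.028j - 0.6503k
q4 · q3 · q2 · q1 = -0.3519 - 0.3715i - 0.5535j - 0.6571k
-0.3519 - 0.3715i - 0.5535j - 0.6571k


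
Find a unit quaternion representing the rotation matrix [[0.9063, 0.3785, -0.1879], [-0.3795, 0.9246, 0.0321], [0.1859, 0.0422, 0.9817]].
0.9763 + 0.0026i - 0.0957j - 0.1941k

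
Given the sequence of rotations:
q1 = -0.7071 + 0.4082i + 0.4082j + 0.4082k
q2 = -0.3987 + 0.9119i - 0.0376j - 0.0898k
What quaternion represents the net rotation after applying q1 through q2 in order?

q2 · q1 = -0.0383 - 0.7862i - 0.5451j + 0.2883k
-0.0383 - 0.7862i - 0.5451j + 0.2883k


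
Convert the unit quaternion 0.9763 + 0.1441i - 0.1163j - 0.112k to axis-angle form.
axis = (0.6659, -0.5374, -0.5175), θ = 25°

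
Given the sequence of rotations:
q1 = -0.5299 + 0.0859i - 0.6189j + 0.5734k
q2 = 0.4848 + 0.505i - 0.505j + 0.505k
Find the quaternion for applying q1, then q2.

q2 · q1 = -0.9024 - 0.203i - 0.2786j - 0.2588k
-0.9024 - 0.203i - 0.2786j - 0.2588k


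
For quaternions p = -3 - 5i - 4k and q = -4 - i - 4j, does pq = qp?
No: pq = 7 + 7i + 16j + 36k ≠ 7 + 39i + 8j - 4k = qp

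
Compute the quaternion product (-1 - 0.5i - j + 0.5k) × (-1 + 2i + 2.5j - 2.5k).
5.75 - 0.25i - 1.75j + 2.75k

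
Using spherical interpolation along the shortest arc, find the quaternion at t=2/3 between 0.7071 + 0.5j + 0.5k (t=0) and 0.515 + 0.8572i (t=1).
0.6914 + 0.6594i + 0.2087j + 0.2087k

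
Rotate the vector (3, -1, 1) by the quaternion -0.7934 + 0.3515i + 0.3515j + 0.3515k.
(0.402, -0.633, 3.231)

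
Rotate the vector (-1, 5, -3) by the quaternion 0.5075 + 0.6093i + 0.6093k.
(-5.577, -1.188, 1.577)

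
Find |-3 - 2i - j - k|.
√15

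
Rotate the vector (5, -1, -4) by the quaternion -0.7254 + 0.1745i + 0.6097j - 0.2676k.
(4.654, 2.502, 3.753)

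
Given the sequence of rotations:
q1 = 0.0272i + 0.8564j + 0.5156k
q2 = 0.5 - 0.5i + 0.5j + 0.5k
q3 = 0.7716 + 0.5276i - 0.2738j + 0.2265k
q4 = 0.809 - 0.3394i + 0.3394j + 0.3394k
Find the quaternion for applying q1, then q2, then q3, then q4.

q2 · q1 = -0.6724 - 0.1568i + 0.6996j - 0.184k
q3 · q2 · q1 = -0.2029 - 0.5838i + 0.7855j + 0.0319k
q4 · q3 · q2 · q1 = -0.6397 - 0.6592i + 0.3793j - 0.1115k
-0.6397 - 0.6592i + 0.3793j - 0.1115k


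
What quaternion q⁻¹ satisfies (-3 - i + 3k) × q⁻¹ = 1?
-0.1579 + 0.0526i - 0.1579k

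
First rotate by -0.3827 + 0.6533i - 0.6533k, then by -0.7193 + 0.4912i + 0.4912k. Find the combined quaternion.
0.2753 - 0.6579i + 0.6418j + 0.2819k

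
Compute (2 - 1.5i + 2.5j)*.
2 + 1.5i - 2.5j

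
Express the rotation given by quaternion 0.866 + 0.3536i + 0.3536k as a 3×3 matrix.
[[0.7499, -0.6124, 0.2501], [0.6124, 0.4999, -0.6124], [0.2501, 0.6124, 0.7499]]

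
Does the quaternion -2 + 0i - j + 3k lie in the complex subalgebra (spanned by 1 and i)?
No. The quaternion -2 - j + 3k has j-coefficient y = -1 and k-coefficient z = 3, not both zero, so it does not lie in the complex subalgebra spanned by 1 and i.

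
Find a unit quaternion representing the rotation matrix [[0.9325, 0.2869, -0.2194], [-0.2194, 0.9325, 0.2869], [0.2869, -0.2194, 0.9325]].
0.9744 - 0.1299i - 0.1299j - 0.1299k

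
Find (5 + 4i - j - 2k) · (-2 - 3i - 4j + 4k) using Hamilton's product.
6 - 35i - 28j + 5k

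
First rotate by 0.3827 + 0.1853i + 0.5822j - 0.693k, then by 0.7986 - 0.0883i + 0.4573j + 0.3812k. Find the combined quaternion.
0.3199 - 0.4247i + 0.6494j - 0.5437k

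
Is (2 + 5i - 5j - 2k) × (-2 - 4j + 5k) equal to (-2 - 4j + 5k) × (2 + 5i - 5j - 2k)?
No: pq = -14 - 43i - 23j - 6k ≠ -14 + 23i + 27j + 34k = qp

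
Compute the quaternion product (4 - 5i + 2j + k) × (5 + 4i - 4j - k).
49 - 7i - 7j + 13k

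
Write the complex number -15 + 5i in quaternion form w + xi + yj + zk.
-15 + 5i + 0j + 0k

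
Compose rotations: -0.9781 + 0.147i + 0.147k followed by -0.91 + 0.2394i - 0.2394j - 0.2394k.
0.8901 - 0.4031i + 0.1638j + 0.1356k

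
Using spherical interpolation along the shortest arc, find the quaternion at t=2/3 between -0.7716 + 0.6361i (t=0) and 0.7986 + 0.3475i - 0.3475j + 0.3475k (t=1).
-0.9271 - 0.003i + 0.2651j - 0.2651k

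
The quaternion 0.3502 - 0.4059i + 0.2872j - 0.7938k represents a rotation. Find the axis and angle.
axis = (-0.4333, 0.3066, -0.8475), θ = 139°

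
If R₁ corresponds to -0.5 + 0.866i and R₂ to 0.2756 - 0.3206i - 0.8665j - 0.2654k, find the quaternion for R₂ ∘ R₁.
0.1398 + 0.399i + 0.2034j + 0.8831k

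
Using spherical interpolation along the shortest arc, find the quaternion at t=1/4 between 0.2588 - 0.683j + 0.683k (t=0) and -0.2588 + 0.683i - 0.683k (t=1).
0.2862 - 0.2014i - 0.554j + 0.7554k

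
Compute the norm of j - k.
√2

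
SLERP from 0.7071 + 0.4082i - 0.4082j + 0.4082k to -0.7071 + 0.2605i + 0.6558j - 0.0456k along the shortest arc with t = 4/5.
0.7481 - 0.1262i - 0.6385j + 0.1293k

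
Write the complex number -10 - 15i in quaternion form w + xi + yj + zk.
-10 - 15i + 0j + 0k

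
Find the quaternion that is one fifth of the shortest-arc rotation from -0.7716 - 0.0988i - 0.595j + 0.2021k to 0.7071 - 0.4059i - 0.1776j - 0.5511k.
-0.8299 + 0.0124i - 0.4672j + 0.3048k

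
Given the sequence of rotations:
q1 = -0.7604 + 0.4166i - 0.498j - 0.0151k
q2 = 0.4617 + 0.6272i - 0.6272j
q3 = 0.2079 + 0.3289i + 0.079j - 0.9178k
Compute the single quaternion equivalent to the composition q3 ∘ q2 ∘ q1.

q2 · q1 = -0.9247 - 0.2751i + 0.2565j - 0.058k
q3 · q2 · q1 = -0.1753 - 0.1305i + 0.2518j + 0.9427k
-0.1753 - 0.1305i + 0.2518j + 0.9427k


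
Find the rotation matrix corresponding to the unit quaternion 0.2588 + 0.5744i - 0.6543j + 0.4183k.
[[-0.2062, -0.9682, 0.1419], [-0.5351, -0.0098, -0.8447], [0.8192, -0.2501, -0.5161]]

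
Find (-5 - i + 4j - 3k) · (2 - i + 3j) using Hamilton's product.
-23 + 12i - 4j - 5k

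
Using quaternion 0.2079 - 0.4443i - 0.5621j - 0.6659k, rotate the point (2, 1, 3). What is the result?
(0.813, 2.964, 2.135)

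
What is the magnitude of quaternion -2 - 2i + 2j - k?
√13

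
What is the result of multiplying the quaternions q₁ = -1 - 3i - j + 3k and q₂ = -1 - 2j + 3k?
-10 + 6i + 12j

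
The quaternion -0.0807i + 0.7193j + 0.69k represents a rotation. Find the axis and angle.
axis = (-0.0807, 0.7193, 0.69), θ = π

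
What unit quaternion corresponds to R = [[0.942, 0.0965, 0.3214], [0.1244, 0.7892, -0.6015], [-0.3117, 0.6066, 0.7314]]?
0.9304 + 0.3246i + 0.1701j + 0.0075k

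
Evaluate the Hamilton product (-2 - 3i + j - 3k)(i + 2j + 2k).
7 + 6i - j - 11k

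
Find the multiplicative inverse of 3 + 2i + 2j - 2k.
0.1429 - 0.0952i - 0.0952j + 0.0952k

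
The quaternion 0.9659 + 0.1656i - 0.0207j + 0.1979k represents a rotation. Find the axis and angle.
axis = (0.6397, -0.08, 0.7645), θ = π/6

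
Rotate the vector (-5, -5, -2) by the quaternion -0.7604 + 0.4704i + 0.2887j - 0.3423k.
(-0.228, -6.612, 3.199)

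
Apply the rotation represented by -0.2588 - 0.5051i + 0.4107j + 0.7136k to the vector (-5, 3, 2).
(-0.225, 2.985, 5.389)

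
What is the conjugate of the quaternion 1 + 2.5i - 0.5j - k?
1 - 2.5i + 0.5j + k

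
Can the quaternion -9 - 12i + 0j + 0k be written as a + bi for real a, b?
Yes. The quaternion -9 - 12i has j- and k-coefficients y = z = 0, so it lies in the complex subalgebra spanned by 1 and i.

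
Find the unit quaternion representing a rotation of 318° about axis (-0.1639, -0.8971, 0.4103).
-0.9336 - 0.0587i - 0.3215j + 0.147k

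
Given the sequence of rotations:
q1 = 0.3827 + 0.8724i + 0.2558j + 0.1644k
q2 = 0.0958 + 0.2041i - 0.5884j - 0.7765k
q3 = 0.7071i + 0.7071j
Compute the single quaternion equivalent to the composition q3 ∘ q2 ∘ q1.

q2 · q1 = 0.1368 + 0.2636i - 0.9116j + 0.2841k
q3 · q2 · q1 = 0.4582 + 0.2976i - 0.1042j - 0.831k
0.4582 + 0.2976i - 0.1042j - 0.831k


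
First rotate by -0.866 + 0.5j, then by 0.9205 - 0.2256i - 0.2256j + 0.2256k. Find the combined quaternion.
-0.6844 + 0.0826i + 0.6556j - 0.3082k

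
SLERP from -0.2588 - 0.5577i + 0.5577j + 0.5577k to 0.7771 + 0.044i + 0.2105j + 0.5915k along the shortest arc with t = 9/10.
0.7107 - 0.0346i + 0.279j + 0.6449k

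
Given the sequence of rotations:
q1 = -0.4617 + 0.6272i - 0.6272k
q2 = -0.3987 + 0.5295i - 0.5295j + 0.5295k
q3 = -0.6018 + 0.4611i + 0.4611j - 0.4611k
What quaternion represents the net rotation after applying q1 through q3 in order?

q2 · q1 = 0.1841 - 0.1624i + 0.9087j + 0.3377k
q3 · q2 · q1 = -0.2992 + 0.7573i - 0.5428j + 0.2058k
-0.2992 + 0.7573i - 0.5428j + 0.2058k


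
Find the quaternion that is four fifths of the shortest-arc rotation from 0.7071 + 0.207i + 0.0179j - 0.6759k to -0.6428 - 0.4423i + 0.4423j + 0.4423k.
0.6742 + 0.4049i - 0.3574j - 0.5039k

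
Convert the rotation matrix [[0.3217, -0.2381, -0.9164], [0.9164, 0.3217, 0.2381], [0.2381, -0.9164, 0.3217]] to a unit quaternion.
0.7009 - 0.4118i - 0.4118j + 0.4118k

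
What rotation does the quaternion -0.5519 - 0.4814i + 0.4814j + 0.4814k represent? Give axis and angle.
axis = (-√3/3, √3/3, √3/3), θ = 247°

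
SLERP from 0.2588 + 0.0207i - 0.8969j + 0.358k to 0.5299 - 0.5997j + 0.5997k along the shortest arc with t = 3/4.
0.4711 + 0.0054i - 0.6896j + 0.55k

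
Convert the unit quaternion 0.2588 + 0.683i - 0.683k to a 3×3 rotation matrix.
[[0.067, 0.3535, -0.933], [-0.3535, -0.866, -0.3535], [-0.933, 0.3535, 0.067]]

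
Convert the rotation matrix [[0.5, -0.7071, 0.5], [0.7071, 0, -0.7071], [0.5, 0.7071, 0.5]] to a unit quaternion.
0.7071 + 0.5i + 0.5k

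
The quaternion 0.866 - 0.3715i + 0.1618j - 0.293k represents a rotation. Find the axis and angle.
axis = (-0.7429, 0.3236, -0.586), θ = π/3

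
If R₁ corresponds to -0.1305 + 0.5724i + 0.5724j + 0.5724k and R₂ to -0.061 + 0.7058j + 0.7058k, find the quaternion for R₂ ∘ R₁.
-0.8 - 0.0349i + 0.277j - 0.531k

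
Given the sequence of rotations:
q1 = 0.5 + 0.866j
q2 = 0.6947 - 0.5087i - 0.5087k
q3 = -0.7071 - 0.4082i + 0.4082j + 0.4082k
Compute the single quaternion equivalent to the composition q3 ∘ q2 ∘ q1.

q2 · q1 = 0.3473 + 0.1862i + 0.6016j - 0.6949k
q3 · q2 · q1 = -0.1315 - 0.8027i - 0.4913j + 0.3116k
-0.1315 - 0.8027i - 0.4913j + 0.3116k


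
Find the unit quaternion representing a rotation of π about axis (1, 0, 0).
i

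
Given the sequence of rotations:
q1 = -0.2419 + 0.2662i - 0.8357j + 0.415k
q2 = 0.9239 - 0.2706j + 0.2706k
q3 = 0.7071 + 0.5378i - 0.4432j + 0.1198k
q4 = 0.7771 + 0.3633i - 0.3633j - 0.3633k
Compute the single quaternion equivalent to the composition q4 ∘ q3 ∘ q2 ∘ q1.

q2 · q1 = -0.5619 + 0.3598i - 0.6346j + 0.39k
q3 · q2 · q1 = -0.9188 - 0.1446i - 0.3663j + 0.0266k
q4 · q3 · q2 · q1 = -0.7849 - 0.5889i + 0.092j + 0.1689k
-0.7849 - 0.5889i + 0.092j + 0.1689k
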